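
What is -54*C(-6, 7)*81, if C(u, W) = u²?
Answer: -157464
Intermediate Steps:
-54*C(-6, 7)*81 = -54*(-6)²*81 = -54*36*81 = -1944*81 = -157464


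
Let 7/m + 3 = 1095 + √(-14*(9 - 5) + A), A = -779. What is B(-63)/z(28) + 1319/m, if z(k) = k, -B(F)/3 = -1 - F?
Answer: 2880603/14 + 1319*I*√835/7 ≈ 2.0576e+5 + 5444.9*I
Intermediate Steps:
B(F) = 3 + 3*F (B(F) = -3*(-1 - F) = 3 + 3*F)
m = 7/(1092 + I*√835) (m = 7/(-3 + (1095 + √(-14*(9 - 5) - 779))) = 7/(-3 + (1095 + √(-14*4 - 779))) = 7/(-3 + (1095 + √(-56 - 779))) = 7/(-3 + (1095 + √(-835))) = 7/(-3 + (1095 + I*√835)) = 7/(1092 + I*√835) ≈ 0.0064058 - 0.00016951*I)
B(-63)/z(28) + 1319/m = (3 + 3*(-63))/28 + 1319/(7644/1193299 - 7*I*√835/1193299) = (3 - 189)*(1/28) + 1319/(7644/1193299 - 7*I*√835/1193299) = -186*1/28 + 1319/(7644/1193299 - 7*I*√835/1193299) = -93/14 + 1319/(7644/1193299 - 7*I*√835/1193299)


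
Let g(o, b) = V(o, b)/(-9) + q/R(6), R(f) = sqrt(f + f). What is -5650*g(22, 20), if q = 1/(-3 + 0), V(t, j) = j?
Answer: 113000/9 + 2825*sqrt(3)/9 ≈ 13099.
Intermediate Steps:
R(f) = sqrt(2)*sqrt(f) (R(f) = sqrt(2*f) = sqrt(2)*sqrt(f))
q = -1/3 (q = 1/(-3) = -1/3 ≈ -0.33333)
g(o, b) = -b/9 - sqrt(3)/18 (g(o, b) = b/(-9) - sqrt(3)/6/3 = b*(-1/9) - sqrt(3)/6/3 = -b/9 - sqrt(3)/18)
-5650*g(22, 20) = -5650*(-1/9*20 - sqrt(3)/18) = -5650*(-20/9 - sqrt(3)/18) = 113000/9 + 2825*sqrt(3)/9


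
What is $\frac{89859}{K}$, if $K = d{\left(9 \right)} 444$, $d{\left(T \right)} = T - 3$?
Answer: $\frac{29953}{888} \approx 33.731$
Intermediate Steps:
$d{\left(T \right)} = -3 + T$
$K = 2664$ ($K = \left(-3 + 9\right) 444 = 6 \cdot 444 = 2664$)
$\frac{89859}{K} = \frac{89859}{2664} = 89859 \cdot \frac{1}{2664} = \frac{29953}{888}$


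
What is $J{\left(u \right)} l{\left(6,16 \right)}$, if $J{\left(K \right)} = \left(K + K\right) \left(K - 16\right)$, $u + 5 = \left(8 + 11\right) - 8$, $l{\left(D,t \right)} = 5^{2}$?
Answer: $-3000$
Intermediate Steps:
$l{\left(D,t \right)} = 25$
$u = 6$ ($u = -5 + \left(\left(8 + 11\right) - 8\right) = -5 + \left(19 - 8\right) = -5 + 11 = 6$)
$J{\left(K \right)} = 2 K \left(-16 + K\right)$
$J{\left(u \right)} l{\left(6,16 \right)} = 2 \cdot 6 \left(-16 + 6\right) 25 = 2 \cdot 6 \left(-10\right) 25 = \left(-120\right) 25 = -3000$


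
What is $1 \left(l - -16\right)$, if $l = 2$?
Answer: $18$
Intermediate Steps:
$1 \left(l - -16\right) = 1 \left(2 - -16\right) = 1 \left(2 + 16\right) = 1 \cdot 18 = 18$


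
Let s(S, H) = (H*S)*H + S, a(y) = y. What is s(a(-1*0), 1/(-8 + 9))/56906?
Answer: 0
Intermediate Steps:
s(S, H) = S + S*H² (s(S, H) = S*H² + S = S + S*H²)
s(a(-1*0), 1/(-8 + 9))/56906 = ((-1*0)*(1 + (1/(-8 + 9))²))/56906 = (0*(1 + (1/1)²))*(1/56906) = (0*(1 + 1²))*(1/56906) = (0*(1 + 1))*(1/56906) = (0*2)*(1/56906) = 0*(1/56906) = 0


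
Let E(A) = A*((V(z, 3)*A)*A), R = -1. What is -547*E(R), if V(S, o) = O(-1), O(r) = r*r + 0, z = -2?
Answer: 547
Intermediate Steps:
O(r) = r² (O(r) = r² + 0 = r²)
V(S, o) = 1 (V(S, o) = (-1)² = 1)
E(A) = A³ (E(A) = A*((1*A)*A) = A*(A*A) = A*A² = A³)
-547*E(R) = -547*(-1)³ = -547*(-1) = 547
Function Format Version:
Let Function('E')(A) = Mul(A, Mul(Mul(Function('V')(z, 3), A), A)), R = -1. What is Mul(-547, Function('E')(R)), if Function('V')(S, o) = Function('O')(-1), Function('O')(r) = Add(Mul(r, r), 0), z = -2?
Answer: 547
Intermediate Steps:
Function('O')(r) = Pow(r, 2) (Function('O')(r) = Add(Pow(r, 2), 0) = Pow(r, 2))
Function('V')(S, o) = 1 (Function('V')(S, o) = Pow(-1, 2) = 1)
Function('E')(A) = Pow(A, 3) (Function('E')(A) = Mul(A, Mul(Mul(1, A), A)) = Mul(A, Mul(A, A)) = Mul(A, Pow(A, 2)) = Pow(A, 3))
Mul(-547, Function('E')(R)) = Mul(-547, Pow(-1, 3)) = Mul(-547, -1) = 547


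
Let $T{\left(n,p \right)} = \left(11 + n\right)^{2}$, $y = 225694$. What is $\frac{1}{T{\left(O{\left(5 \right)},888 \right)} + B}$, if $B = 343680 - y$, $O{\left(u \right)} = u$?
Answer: $\frac{1}{118242} \approx 8.4572 \cdot 10^{-6}$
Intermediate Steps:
$B = 117986$ ($B = 343680 - 225694 = 117986$)
$\frac{1}{T{\left(O{\left(5 \right)},888 \right)} + B} = \frac{1}{\left(11 + 5\right)^{2} + 117986} = \frac{1}{16^{2} + 117986} = \frac{1}{256 + 117986} = \frac{1}{118242}$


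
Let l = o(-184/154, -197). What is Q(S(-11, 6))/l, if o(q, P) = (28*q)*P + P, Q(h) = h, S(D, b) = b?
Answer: 22/23443 ≈ 0.00093845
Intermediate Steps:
o(q, P) = P + 28*P*q (o(q, P) = 28*P*q + P = P + 28*P*q)
l = 70329/11 (l = -197*(1 + 28*(-184/154)) = -197*(1 + 28*(-184*1/154)) = -197*(1 + 28*(-92/77)) = -197*(1 - 368/11) = -197*(-357/11) = 70329/11 ≈ 6393.5)
Q(S(-11, 6))/l = 6/(70329/11) = 6*(11/70329) = 22/23443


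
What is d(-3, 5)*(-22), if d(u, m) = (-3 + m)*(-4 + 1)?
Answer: 132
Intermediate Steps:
d(u, m) = 9 - 3*m (d(u, m) = (-3 + m)*(-3) = 9 - 3*m)
d(-3, 5)*(-22) = (9 - 3*5)*(-22) = (9 - 15)*(-22) = -6*(-22) = 132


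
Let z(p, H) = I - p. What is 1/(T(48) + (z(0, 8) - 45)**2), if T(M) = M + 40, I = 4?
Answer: 1/1769 ≈ 0.00056529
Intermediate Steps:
z(p, H) = 4 - p
T(M) = 40 + M
1/(T(48) + (z(0, 8) - 45)**2) = 1/((40 + 48) + ((4 - 1*0) - 45)**2) = 1/(88 + ((4 + 0) - 45)**2) = 1/(88 + (4 - 45)**2) = 1/(88 + (-41)**2) = 1/(88 + 1681) = 1/1769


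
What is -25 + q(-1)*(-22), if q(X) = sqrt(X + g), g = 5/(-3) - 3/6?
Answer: -25 - 11*I*sqrt(114)/3 ≈ -25.0 - 39.149*I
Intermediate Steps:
g = -13/6 (g = 5*(-1/3) - 3*1/6 = -5/3 - 1/2 = -13/6 ≈ -2.1667)
q(X) = sqrt(-13/6 + X) (q(X) = sqrt(X - 13/6) = sqrt(-13/6 + X))
-25 + q(-1)*(-22) = -25 + (sqrt(-78 + 36*(-1))/6)*(-22) = -25 + (sqrt(-78 - 36)/6)*(-22) = -25 + (sqrt(-114)/6)*(-22) = -25 + ((I*sqrt(114))/6)*(-22) = -25 + (I*sqrt(114)/6)*(-22) = -25 - 11*I*sqrt(114)/3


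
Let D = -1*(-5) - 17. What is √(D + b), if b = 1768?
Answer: 2*√439 ≈ 41.905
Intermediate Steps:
D = -12 (D = 5 - 17 = -12)
√(D + b) = √(-12 + 1768) = √1756 = 2*√439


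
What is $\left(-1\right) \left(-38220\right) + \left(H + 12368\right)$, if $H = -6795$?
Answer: $43793$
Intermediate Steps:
$\left(-1\right) \left(-38220\right) + \left(H + 12368\right) = \left(-1\right) \left(-38220\right) + \left(-6795 + 12368\right) = 38220 + 5573 = 43793$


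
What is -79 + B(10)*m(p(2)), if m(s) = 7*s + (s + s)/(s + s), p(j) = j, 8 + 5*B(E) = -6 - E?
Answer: -151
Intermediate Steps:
B(E) = -14/5 - E/5 (B(E) = -8/5 + (-6 - E)/5 = -8/5 + (-6/5 - E/5) = -14/5 - E/5)
m(s) = 1 + 7*s (m(s) = 7*s + (2*s)/((2*s)) = 7*s + (2*s)*(1/(2*s)) = 7*s + 1 = 1 + 7*s)
-79 + B(10)*m(p(2)) = -79 + (-14/5 - ⅕*10)*(1 + 7*2) = -79 + (-14/5 - 2)*(1 + 14) = -79 - 24/5*15 = -79 - 72 = -151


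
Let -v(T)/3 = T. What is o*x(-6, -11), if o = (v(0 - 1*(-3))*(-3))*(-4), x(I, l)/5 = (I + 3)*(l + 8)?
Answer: -4860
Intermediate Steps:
v(T) = -3*T
x(I, l) = 5*(3 + I)*(8 + l) (x(I, l) = 5*((I + 3)*(l + 8)) = 5*((3 + I)*(8 + l)) = 5*(3 + I)*(8 + l))
o = -108 (o = (-3*(0 - 1*(-3))*(-3))*(-4) = (-3*(0 + 3)*(-3))*(-4) = (-3*3*(-3))*(-4) = -9*(-3)*(-4) = 27*(-4) = -108)
o*x(-6, -11) = -108*(120 + 15*(-11) + 40*(-6) + 5*(-6)*(-11)) = -108*(120 - 165 - 240 + 330) = -108*45 = -4860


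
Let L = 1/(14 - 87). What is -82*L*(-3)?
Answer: -246/73 ≈ -3.3699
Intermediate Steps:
L = -1/73 (L = 1/(-73) = -1/73 ≈ -0.013699)
-82*L*(-3) = -82*(-1/73)*(-3) = (82/73)*(-3) = -246/73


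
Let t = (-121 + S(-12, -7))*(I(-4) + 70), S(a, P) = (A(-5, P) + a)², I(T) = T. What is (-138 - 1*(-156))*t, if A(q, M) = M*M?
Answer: 1482624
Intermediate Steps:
A(q, M) = M²
S(a, P) = (a + P²)² (S(a, P) = (P² + a)² = (a + P²)²)
t = 82368 (t = (-121 + (-12 + (-7)²)²)*(-4 + 70) = (-121 + (-12 + 49)²)*66 = (-121 + 37²)*66 = (-121 + 1369)*66 = 1248*66 = 82368)
(-138 - 1*(-156))*t = (-138 - 1*(-156))*82368 = (-138 + 156)*82368 = 18*82368 = 1482624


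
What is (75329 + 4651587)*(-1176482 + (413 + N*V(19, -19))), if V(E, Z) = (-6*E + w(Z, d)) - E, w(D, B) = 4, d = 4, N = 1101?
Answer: -6230538525768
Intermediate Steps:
V(E, Z) = 4 - 7*E (V(E, Z) = (-6*E + 4) - E = (4 - 6*E) - E = 4 - 7*E)
(75329 + 4651587)*(-1176482 + (413 + N*V(19, -19))) = (75329 + 4651587)*(-1176482 + (413 + 1101*(4 - 7*19))) = 4726916*(-1176482 + (413 + 1101*(4 - 133))) = 4726916*(-1176482 + (413 + 1101*(-129))) = 4726916*(-1176482 + (413 - 142029)) = 4726916*(-1176482 - 141616) = 4726916*(-1318098) = -6230538525768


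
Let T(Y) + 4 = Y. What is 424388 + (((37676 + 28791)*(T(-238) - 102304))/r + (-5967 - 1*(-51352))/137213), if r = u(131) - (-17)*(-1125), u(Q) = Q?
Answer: 1020642224764996/1303111861 ≈ 7.8323e+5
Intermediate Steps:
T(Y) = -4 + Y
r = -18994 (r = 131 - (-17)*(-1125) = 131 - 1*19125 = 131 - 19125 = -18994)
424388 + (((37676 + 28791)*(T(-238) - 102304))/r + (-5967 - 1*(-51352))/137213) = 424388 + (((37676 + 28791)*((-4 - 238) - 102304))/(-18994) + (-5967 - 1*(-51352))/137213) = 424388 + ((66467*(-242 - 102304))*(-1/18994) + (-5967 + 51352)*(1/137213)) = 424388 + ((66467*(-102546))*(-1/18994) + 45385*(1/137213)) = 424388 + (-6815924982*(-1/18994) + 45385/137213) = 424388 + (3407962491/9497 + 45385/137213) = 424388 + 467617188298928/1303111861 = 1020642224764996/1303111861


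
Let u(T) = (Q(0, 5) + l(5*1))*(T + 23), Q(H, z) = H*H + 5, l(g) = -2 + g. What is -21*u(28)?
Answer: -8568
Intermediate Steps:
Q(H, z) = 5 + H**2 (Q(H, z) = H**2 + 5 = 5 + H**2)
u(T) = 184 + 8*T (u(T) = ((5 + 0**2) + (-2 + 5*1))*(T + 23) = ((5 + 0) + (-2 + 5))*(23 + T) = (5 + 3)*(23 + T) = 8*(23 + T) = 184 + 8*T)
-21*u(28) = -21*(184 + 8*28) = -21*(184 + 224) = -21*408 = -8568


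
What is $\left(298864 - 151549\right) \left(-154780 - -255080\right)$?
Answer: $14775694500$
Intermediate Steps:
$\left(298864 - 151549\right) \left(-154780 - -255080\right) = 147315 \left(-154780 + 255080\right) = 147315 \cdot 100300 = 14775694500$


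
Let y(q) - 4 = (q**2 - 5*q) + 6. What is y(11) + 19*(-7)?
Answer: -57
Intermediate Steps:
y(q) = 10 + q**2 - 5*q (y(q) = 4 + ((q**2 - 5*q) + 6) = 4 + (6 + q**2 - 5*q) = 10 + q**2 - 5*q)
y(11) + 19*(-7) = (10 + 11**2 - 5*11) + 19*(-7) = (10 + 121 - 55) - 133 = 76 - 133 = -57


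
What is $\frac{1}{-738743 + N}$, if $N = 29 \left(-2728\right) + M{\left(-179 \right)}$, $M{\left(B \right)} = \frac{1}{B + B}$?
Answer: $- \frac{358}{292792091} \approx -1.2227 \cdot 10^{-6}$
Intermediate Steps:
$M{\left(B \right)} = \frac{1}{2 B}$
$N = - \frac{28322097}{358}$ ($N = 29 \left(-2728\right) + \frac{1}{2 \left(-179\right)} = -79112 + \frac{1}{2} \left(- \frac{1}{179}\right) = -79112 - \frac{1}{358} = - \frac{28322097}{358} \approx -79112.0$)
$\frac{1}{-738743 + N} = \frac{1}{-738743 - \frac{28322097}{358}} = \frac{1}{- \frac{292792091}{358}} = - \frac{358}{292792091}$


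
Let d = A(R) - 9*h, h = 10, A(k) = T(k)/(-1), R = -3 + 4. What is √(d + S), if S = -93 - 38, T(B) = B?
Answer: I*√222 ≈ 14.9*I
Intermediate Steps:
R = 1
A(k) = -k (A(k) = k/(-1) = k*(-1) = -k)
S = -131
d = -91 (d = -1*1 - 9*10 = -1 - 90 = -91)
√(d + S) = √(-91 - 131) = √(-222) = I*√222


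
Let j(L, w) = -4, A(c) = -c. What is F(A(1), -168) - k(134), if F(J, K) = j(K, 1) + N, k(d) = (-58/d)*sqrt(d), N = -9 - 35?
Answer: -48 + 29*sqrt(134)/67 ≈ -42.990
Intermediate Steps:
N = -44
k(d) = -58/sqrt(d)
F(J, K) = -48 (F(J, K) = -4 - 44 = -48)
F(A(1), -168) - k(134) = -48 - (-58)/sqrt(134) = -48 - (-58)*sqrt(134)/134 = -48 - (-29)*sqrt(134)/67 = -48 + 29*sqrt(134)/67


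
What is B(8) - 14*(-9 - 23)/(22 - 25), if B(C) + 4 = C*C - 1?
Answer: -271/3 ≈ -90.333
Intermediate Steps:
B(C) = -5 + C² (B(C) = -4 + (C*C - 1) = -4 + (C² - 1) = -4 + (-1 + C²) = -5 + C²)
B(8) - 14*(-9 - 23)/(22 - 25) = (-5 + 8²) - 14*(-9 - 23)/(22 - 25) = (-5 + 64) - (-448)/(-3) = 59 - (-448)*(-1)/3 = 59 - 14*32/3 = 59 - 448/3 = -271/3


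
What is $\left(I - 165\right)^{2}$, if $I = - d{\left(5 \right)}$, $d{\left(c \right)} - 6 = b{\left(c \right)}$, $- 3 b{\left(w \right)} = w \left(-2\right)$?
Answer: $\frac{273529}{9} \approx 30392.0$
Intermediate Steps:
$b{\left(w \right)} = \frac{2 w}{3}$ ($b{\left(w \right)} = - \frac{w \left(-2\right)}{3} = - \frac{\left(-2\right) w}{3} = \frac{2 w}{3}$)
$d{\left(c \right)} = 6 + \frac{2 c}{3}$
$I = - \frac{28}{3}$ ($I = - (6 + \frac{2}{3} \cdot 5) = - (6 + \frac{10}{3}) = \left(-1\right) \frac{28}{3} = - \frac{28}{3} \approx -9.3333$)
$\left(I - 165\right)^{2} = \left(- \frac{28}{3} - 165\right)^{2} = \left(- \frac{523}{3}\right)^{2} = \frac{273529}{9}$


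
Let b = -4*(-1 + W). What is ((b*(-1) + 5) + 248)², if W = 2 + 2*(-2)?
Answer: 58081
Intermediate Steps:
W = -2 (W = 2 - 4 = -2)
b = 12 (b = -4*(-1 - 2) = -4*(-3) = 12)
((b*(-1) + 5) + 248)² = ((12*(-1) + 5) + 248)² = ((-12 + 5) + 248)² = (-7 + 248)² = 241² = 58081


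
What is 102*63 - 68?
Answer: 6358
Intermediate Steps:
102*63 - 68 = 6426 - 68 = 6358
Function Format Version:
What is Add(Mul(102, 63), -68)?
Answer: 6358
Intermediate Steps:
Add(Mul(102, 63), -68) = Add(6426, -68) = 6358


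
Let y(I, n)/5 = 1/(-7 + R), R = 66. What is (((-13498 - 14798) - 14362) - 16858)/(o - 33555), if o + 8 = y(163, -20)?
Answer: 877861/495053 ≈ 1.7733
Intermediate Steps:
y(I, n) = 5/59 (y(I, n) = 5/(-7 + 66) = 5/59)
o = -467/59 (o = -8 + 5/59 = -467/59 ≈ -7.9153)
(((-13498 - 14798) - 14362) - 16858)/(o - 33555) = (((-13498 - 14798) - 14362) - 16858)/(-467/59 - 33555) = ((-28296 - 14362) - 16858)/(-1980212/59) = (-42658 - 16858)*(-59/1980212) = -59516*(-59/1980212) = 877861/495053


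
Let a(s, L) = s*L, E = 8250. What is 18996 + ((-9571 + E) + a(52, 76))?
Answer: 21627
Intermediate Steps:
a(s, L) = L*s
18996 + ((-9571 + E) + a(52, 76)) = 18996 + ((-9571 + 8250) + 76*52) = 18996 + (-1321 + 3952) = 18996 + 2631 = 21627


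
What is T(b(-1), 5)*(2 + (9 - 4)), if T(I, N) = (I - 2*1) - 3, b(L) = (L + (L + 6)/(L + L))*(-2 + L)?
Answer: 77/2 ≈ 38.500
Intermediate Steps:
b(L) = (-2 + L)*(L + (6 + L)/(2*L)) (b(L) = (L + (6 + L)/((2*L)))*(-2 + L) = (L + (6 + L)*(1/(2*L)))*(-2 + L) = (L + (6 + L)/(2*L))*(-2 + L) = (-2 + L)*(L + (6 + L)/(2*L)))
T(I, N) = -5 + I (T(I, N) = (I - 2) - 3 = (-2 + I) - 3 = -5 + I)
T(b(-1), 5)*(2 + (9 - 4)) = (-5 + (2 + (-1)² - 6/(-1) - 3/2*(-1)))*(2 + (9 - 4)) = (-5 + (2 + 1 - 6*(-1) + 3/2))*(2 + 5) = (-5 + (2 + 1 + 6 + 3/2))*7 = (-5 + 21/2)*7 = (11/2)*7 = 77/2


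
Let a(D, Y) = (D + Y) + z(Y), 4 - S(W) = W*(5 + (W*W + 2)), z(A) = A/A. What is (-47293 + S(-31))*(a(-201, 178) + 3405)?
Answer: -58461623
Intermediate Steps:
z(A) = 1
S(W) = 4 - W*(7 + W²) (S(W) = 4 - W*(5 + (W*W + 2)) = 4 - W*(5 + (W² + 2)) = 4 - W*(5 + (2 + W²)) = 4 - W*(7 + W²))
a(D, Y) = 1 + D + Y (a(D, Y) = (D + Y) + 1 = 1 + D + Y)
(-47293 + S(-31))*(a(-201, 178) + 3405) = (-47293 + (4 - 1*(-31)³ - 7*(-31)))*((1 - 201 + 178) + 3405) = (-47293 + (4 - 1*(-29791) + 217))*(-22 + 3405) = (-47293 + (4 + 29791 + 217))*3383 = (-47293 + 30012)*3383 = -17281*3383 = -58461623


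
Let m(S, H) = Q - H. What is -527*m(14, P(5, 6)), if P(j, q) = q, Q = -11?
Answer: 8959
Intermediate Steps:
m(S, H) = -11 - H
-527*m(14, P(5, 6)) = -527*(-11 - 1*6) = -527*(-11 - 6) = -527*(-17) = 8959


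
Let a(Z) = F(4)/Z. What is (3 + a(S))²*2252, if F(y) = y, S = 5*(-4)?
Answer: 441392/25 ≈ 17656.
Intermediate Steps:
S = -20
a(Z) = 4/Z
(3 + a(S))²*2252 = (3 + 4/(-20))²*2252 = (3 + 4*(-1/20))²*2252 = (3 - ⅕)²*2252 = (14/5)²*2252 = (196/25)*2252 = 441392/25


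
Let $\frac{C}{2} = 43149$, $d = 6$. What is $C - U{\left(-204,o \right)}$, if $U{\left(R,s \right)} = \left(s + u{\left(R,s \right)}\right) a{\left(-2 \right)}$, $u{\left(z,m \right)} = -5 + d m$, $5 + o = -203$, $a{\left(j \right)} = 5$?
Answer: $93603$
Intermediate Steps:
$o = -208$ ($o = -5 - 203 = -208$)
$u{\left(z,m \right)} = -5 + 6 m$
$C = 86298$ ($C = 2 \cdot 43149 = 86298$)
$U{\left(R,s \right)} = -25 + 35 s$ ($U{\left(R,s \right)} = \left(s + \left(-5 + 6 s\right)\right) 5 = \left(-5 + 7 s\right) 5 = -25 + 35 s$)
$C - U{\left(-204,o \right)} = 86298 - \left(-25 + 35 \left(-208\right)\right) = 86298 - \left(-25 - 7280\right) = 86298 - -7305 = 86298 + 7305 = 93603$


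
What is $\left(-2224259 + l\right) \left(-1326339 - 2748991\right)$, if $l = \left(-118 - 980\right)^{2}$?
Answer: $4151355281150$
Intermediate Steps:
$l = 1205604$ ($l = \left(-1098\right)^{2} = 1205604$)
$\left(-2224259 + l\right) \left(-1326339 - 2748991\right) = \left(-2224259 + 1205604\right) \left(-1326339 - 2748991\right) = \left(-1018655\right) \left(-4075330\right) = 4151355281150$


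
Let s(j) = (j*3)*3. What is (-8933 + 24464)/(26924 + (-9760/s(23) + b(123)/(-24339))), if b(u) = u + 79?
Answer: 26082621621/45136726466 ≈ 0.57786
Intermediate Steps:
b(u) = 79 + u
s(j) = 9*j (s(j) = (3*j)*3 = 9*j)
(-8933 + 24464)/(26924 + (-9760/s(23) + b(123)/(-24339))) = (-8933 + 24464)/(26924 + (-9760/(9*23) + (79 + 123)/(-24339))) = 15531/(26924 + (-9760/207 + 202*(-1/24339))) = 15531/(26924 + (-9760*1/207 - 202/24339)) = 15531/(26924 + (-9760/207 - 202/24339)) = 15531/(26924 - 79196818/1679391) = 15531/(45136726466/1679391) = 15531*(1679391/45136726466) = 26082621621/45136726466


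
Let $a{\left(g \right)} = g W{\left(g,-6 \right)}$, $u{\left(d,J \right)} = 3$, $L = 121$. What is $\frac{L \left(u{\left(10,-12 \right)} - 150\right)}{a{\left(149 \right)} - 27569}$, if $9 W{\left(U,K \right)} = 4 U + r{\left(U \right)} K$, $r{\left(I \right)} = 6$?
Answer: $\frac{1323}{1361} \approx 0.97208$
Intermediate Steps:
$W{\left(U,K \right)} = \frac{2 K}{3} + \frac{4 U}{9}$ ($W{\left(U,K \right)} = \frac{4 U + 6 K}{9} = \frac{2 K}{3} + \frac{4 U}{9}$)
$a{\left(g \right)} = g \left(-4 + \frac{4 g}{9}\right)$ ($a{\left(g \right)} = g \left(\frac{2}{3} \left(-6\right) + \frac{4 g}{9}\right) = g \left(-4 + \frac{4 g}{9}\right)$)
$\frac{L \left(u{\left(10,-12 \right)} - 150\right)}{a{\left(149 \right)} - 27569} = \frac{121 \left(3 - 150\right)}{\frac{4}{9} \cdot 149 \left(-9 + 149\right) - 27569} = \frac{121 \left(-147\right)}{\frac{4}{9} \cdot 149 \cdot 140 - 27569} = - \frac{17787}{\frac{83440}{9} - 27569} = - \frac{17787}{- \frac{164681}{9}} = \left(-17787\right) \left(- \frac{9}{164681}\right) = \frac{1323}{1361}$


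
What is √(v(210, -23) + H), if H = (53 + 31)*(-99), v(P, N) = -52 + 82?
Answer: I*√8286 ≈ 91.027*I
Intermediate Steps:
v(P, N) = 30
H = -8316 (H = 84*(-99) = -8316)
√(v(210, -23) + H) = √(30 - 8316) = √(-8286) = I*√8286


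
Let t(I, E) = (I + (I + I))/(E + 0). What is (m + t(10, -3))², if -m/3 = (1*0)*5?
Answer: 100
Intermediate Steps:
m = 0 (m = -3*1*0*5 = -0*5 = -3*0 = 0)
t(I, E) = 3*I/E (t(I, E) = (I + 2*I)/E = (3*I)/E = 3*I/E)
(m + t(10, -3))² = (0 + 3*10/(-3))² = (0 + 3*10*(-⅓))² = (0 - 10)² = (-10)² = 100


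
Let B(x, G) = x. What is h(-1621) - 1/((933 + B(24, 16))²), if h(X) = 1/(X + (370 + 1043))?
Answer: -916057/190496592 ≈ -0.0048088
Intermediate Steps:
h(X) = 1/(1413 + X) (h(X) = 1/(X + 1413) = 1/(1413 + X))
h(-1621) - 1/((933 + B(24, 16))²) = 1/(1413 - 1621) - 1/((933 + 24)²) = 1/(-208) - 1/(957²) = -1/208 - 1/915849 = -916057/190496592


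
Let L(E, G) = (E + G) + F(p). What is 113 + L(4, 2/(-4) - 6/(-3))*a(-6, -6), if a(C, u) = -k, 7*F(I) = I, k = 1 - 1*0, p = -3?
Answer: 1511/14 ≈ 107.93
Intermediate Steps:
k = 1 (k = 1 + 0 = 1)
F(I) = I/7
a(C, u) = -1 (a(C, u) = -1*1 = -1)
L(E, G) = -3/7 + E + G (L(E, G) = (E + G) + (⅐)*(-3) = (E + G) - 3/7 = -3/7 + E + G)
113 + L(4, 2/(-4) - 6/(-3))*a(-6, -6) = 113 + (-3/7 + 4 + (2/(-4) - 6/(-3)))*(-1) = 113 + (-3/7 + 4 + (2*(-¼) - 6*(-⅓)))*(-1) = 113 + (-3/7 + 4 + (-½ + 2))*(-1) = 113 + (-3/7 + 4 + 3/2)*(-1) = 113 + (71/14)*(-1) = 113 - 71/14 = 1511/14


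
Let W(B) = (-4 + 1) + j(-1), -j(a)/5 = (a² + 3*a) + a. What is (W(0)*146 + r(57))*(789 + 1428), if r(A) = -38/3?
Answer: 3856102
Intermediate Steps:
r(A) = -38/3 (r(A) = -38*⅓ = -38/3)
j(a) = -20*a - 5*a² (j(a) = -5*((a² + 3*a) + a) = -5*(a² + 4*a) = -20*a - 5*a²)
W(B) = 12 (W(B) = (-4 + 1) - 5*(-1)*(4 - 1) = -3 - 5*(-1)*3 = -3 + 15 = 12)
(W(0)*146 + r(57))*(789 + 1428) = (12*146 - 38/3)*(789 + 1428) = (1752 - 38/3)*2217 = (5218/3)*2217 = 3856102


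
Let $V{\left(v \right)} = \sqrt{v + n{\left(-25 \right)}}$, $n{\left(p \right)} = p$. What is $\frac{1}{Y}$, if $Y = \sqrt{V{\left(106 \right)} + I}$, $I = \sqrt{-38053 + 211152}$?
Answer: $\frac{1}{\sqrt{9 + \sqrt{173099}}} \approx 0.048504$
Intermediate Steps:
$I = \sqrt{173099} \approx 416.05$
$V{\left(v \right)} = \sqrt{-25 + v}$ ($V{\left(v \right)} = \sqrt{v - 25} = \sqrt{-25 + v}$)
$Y = \sqrt{9 + \sqrt{173099}}$ ($Y = \sqrt{\sqrt{-25 + 106} + \sqrt{173099}} = \sqrt{\sqrt{81} + \sqrt{173099}} = \sqrt{9 + \sqrt{173099}} \approx 20.617$)
$\frac{1}{Y} = \frac{1}{\sqrt{9 + \sqrt{173099}}}$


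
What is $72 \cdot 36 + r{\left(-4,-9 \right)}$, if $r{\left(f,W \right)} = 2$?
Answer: $2594$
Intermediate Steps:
$72 \cdot 36 + r{\left(-4,-9 \right)} = 72 \cdot 36 + 2 = 2592 + 2 = 2594$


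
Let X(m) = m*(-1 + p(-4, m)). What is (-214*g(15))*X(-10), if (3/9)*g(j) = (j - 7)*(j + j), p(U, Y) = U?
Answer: -7704000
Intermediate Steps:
g(j) = 6*j*(-7 + j) (g(j) = 3*((j - 7)*(j + j)) = 3*((-7 + j)*(2*j)) = 3*(2*j*(-7 + j)) = 6*j*(-7 + j))
X(m) = -5*m (X(m) = m*(-1 - 4) = m*(-5) = -5*m)
(-214*g(15))*X(-10) = (-1284*15*(-7 + 15))*(-5*(-10)) = -1284*15*8*50 = -214*720*50 = -154080*50 = -7704000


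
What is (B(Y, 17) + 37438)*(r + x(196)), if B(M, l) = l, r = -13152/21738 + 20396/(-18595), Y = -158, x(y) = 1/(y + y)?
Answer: -336176378153121/5281783304 ≈ -63648.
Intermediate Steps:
x(y) = 1/(2*y)
r = -114654948/67369685 (r = -13152*1/21738 + 20396*(-1/18595) = -2192/3623 - 20396/18595 = -114654948/67369685 ≈ -1.7019)
(B(Y, 17) + 37438)*(r + x(196)) = (17 + 37438)*(-114654948/67369685 + (½)/196) = 37455*(-114654948/67369685 + (½)*(1/196)) = 37455*(-114654948/67369685 + 1/392) = 37455*(-44877369931/26408916520) = -336176378153121/5281783304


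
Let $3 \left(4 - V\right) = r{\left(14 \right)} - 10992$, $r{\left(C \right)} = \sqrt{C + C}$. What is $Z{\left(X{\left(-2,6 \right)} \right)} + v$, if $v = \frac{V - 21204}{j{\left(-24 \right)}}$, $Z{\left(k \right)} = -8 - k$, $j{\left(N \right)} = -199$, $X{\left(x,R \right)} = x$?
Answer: $\frac{16342}{199} + \frac{2 \sqrt{7}}{597} \approx 82.13$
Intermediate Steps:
$r{\left(C \right)} = \sqrt{2} \sqrt{C}$ ($r{\left(C \right)} = \sqrt{2 C} = \sqrt{2} \sqrt{C}$)
$V = 3668 - \frac{2 \sqrt{7}}{3}$ ($V = 4 - \frac{\sqrt{2} \sqrt{14} - 10992}{3} = 4 - \frac{2 \sqrt{7} - 10992}{3} = 4 - \frac{-10992 + 2 \sqrt{7}}{3} = 4 + \left(3664 - \frac{2 \sqrt{7}}{3}\right) = 3668 - \frac{2 \sqrt{7}}{3} \approx 3666.2$)
$v = \frac{17536}{199} + \frac{2 \sqrt{7}}{597}$ ($v = \frac{\left(3668 - \frac{2 \sqrt{7}}{3}\right) - 21204}{-199} = \left(-17536 - \frac{2 \sqrt{7}}{3}\right) \left(- \frac{1}{199}\right) = \frac{17536}{199} + \frac{2 \sqrt{7}}{597} \approx 88.13$)
$Z{\left(X{\left(-2,6 \right)} \right)} + v = \left(-8 - -2\right) + \left(\frac{17536}{199} + \frac{2 \sqrt{7}}{597}\right) = \left(-8 + 2\right) + \left(\frac{17536}{199} + \frac{2 \sqrt{7}}{597}\right) = -6 + \left(\frac{17536}{199} + \frac{2 \sqrt{7}}{597}\right) = \frac{16342}{199} + \frac{2 \sqrt{7}}{597}$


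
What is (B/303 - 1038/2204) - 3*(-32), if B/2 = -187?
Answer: 31485571/333906 ≈ 94.295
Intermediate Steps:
B = -374 (B = 2*(-187) = -374)
(B/303 - 1038/2204) - 3*(-32) = (-374/303 - 1038/2204) - 3*(-32) = (-374*1/303 - 1038*1/2204) - 1*(-96) = (-374/303 - 519/1102) + 96 = -569405/333906 + 96 = 31485571/333906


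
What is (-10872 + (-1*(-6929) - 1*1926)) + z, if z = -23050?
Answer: -28919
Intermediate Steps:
(-10872 + (-1*(-6929) - 1*1926)) + z = (-10872 + (-1*(-6929) - 1*1926)) - 23050 = (-10872 + (6929 - 1926)) - 23050 = (-10872 + 5003) - 23050 = -5869 - 23050 = -28919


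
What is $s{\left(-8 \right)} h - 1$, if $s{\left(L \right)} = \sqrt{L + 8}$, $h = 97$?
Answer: $-1$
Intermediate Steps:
$s{\left(L \right)} = \sqrt{8 + L}$
$s{\left(-8 \right)} h - 1 = \sqrt{8 - 8} \cdot 97 - 1 = \sqrt{0} \cdot 97 - 1 = 0 \cdot 97 - 1 = 0 - 1 = -1$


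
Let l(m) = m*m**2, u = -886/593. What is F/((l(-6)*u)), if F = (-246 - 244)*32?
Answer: -581140/11961 ≈ -48.586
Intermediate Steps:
u = -886/593 (u = -886*1/593 = -886/593 ≈ -1.4941)
l(m) = m**3
F = -15680 (F = -490*32 = -15680)
F/((l(-6)*u)) = -15680/((-6)**3*(-886/593)) = -15680/((-216*(-886/593))) = -15680/191376/593 = -15680*593/191376 = -581140/11961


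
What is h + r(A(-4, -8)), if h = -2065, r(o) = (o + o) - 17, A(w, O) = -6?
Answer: -2094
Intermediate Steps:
r(o) = -17 + 2*o (r(o) = 2*o - 17 = -17 + 2*o)
h + r(A(-4, -8)) = -2065 + (-17 + 2*(-6)) = -2065 + (-17 - 12) = -2065 - 29 = -2094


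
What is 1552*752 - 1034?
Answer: 1166070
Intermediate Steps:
1552*752 - 1034 = 1167104 - 1034 = 1166070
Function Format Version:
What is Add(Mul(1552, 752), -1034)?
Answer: 1166070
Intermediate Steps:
Add(Mul(1552, 752), -1034) = Add(1167104, -1034) = 1166070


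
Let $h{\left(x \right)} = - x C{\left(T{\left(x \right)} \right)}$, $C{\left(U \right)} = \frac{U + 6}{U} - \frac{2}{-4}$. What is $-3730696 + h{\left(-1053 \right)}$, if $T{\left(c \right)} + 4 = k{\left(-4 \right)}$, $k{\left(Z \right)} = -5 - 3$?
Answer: $-3729643$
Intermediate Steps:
$k{\left(Z \right)} = -8$ ($k{\left(Z \right)} = -5 - 3 = -8$)
$T{\left(c \right)} = -12$ ($T{\left(c \right)} = -4 - 8 = -12$)
$C{\left(U \right)} = \frac{1}{2} + \frac{6 + U}{U}$ ($C{\left(U \right)} = \frac{6 + U}{U} - - \frac{1}{2} = \frac{6 + U}{U} + \frac{1}{2} = \frac{1}{2} + \frac{6 + U}{U}$)
$h{\left(x \right)} = - x$ ($h{\left(x \right)} = - x \left(\frac{3}{2} + \frac{6}{-12}\right) = - x \left(\frac{3}{2} + 6 \left(- \frac{1}{12}\right)\right) = - x \left(\frac{3}{2} - \frac{1}{2}\right) = - x 1 = - x$)
$-3730696 + h{\left(-1053 \right)} = -3730696 - -1053 = -3730696 + 1053 = -3729643$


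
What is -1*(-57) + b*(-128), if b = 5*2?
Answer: -1223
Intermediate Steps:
b = 10
-1*(-57) + b*(-128) = -1*(-57) + 10*(-128) = 57 - 1280 = -1223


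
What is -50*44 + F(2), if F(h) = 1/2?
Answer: -4399/2 ≈ -2199.5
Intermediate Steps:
F(h) = 1/2
-50*44 + F(2) = -50*44 + 1/2 = -2200 + 1/2 = -4399/2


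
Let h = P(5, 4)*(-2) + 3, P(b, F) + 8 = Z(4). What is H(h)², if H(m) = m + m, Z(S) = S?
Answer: 484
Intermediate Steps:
P(b, F) = -4 (P(b, F) = -8 + 4 = -4)
h = 11 (h = -4*(-2) + 3 = 8 + 3 = 11)
H(m) = 2*m
H(h)² = (2*11)² = 22² = 484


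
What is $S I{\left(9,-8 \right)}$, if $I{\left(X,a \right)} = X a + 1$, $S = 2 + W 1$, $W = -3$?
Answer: $71$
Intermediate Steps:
$S = -1$ ($S = 2 - 3 = -1$)
$I{\left(X,a \right)} = 1 + X a$
$S I{\left(9,-8 \right)} = - (1 + 9 \left(-8\right)) = - (1 - 72) = \left(-1\right) \left(-71\right) = 71$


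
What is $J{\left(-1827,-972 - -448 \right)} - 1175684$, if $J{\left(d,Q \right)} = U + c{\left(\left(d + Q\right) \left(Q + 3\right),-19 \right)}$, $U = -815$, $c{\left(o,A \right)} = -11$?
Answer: $-1176510$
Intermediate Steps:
$J{\left(d,Q \right)} = -826$ ($J{\left(d,Q \right)} = -815 - 11 = -826$)
$J{\left(-1827,-972 - -448 \right)} - 1175684 = -826 - 1175684 = -1176510$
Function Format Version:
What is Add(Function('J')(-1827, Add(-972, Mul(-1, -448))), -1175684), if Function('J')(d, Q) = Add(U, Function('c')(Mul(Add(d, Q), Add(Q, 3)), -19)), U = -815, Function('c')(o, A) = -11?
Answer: -1176510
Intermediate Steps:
Function('J')(d, Q) = -826 (Function('J')(d, Q) = Add(-815, -11) = -826)
Add(Function('J')(-1827, Add(-972, Mul(-1, -448))), -1175684) = Add(-826, -1175684) = -1176510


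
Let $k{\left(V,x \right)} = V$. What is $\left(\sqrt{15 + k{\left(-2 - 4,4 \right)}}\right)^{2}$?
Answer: $9$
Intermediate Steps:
$\left(\sqrt{15 + k{\left(-2 - 4,4 \right)}}\right)^{2} = \left(\sqrt{15 - 6}\right)^{2} = \left(\sqrt{9}\right)^{2} = 3^{2} = 9$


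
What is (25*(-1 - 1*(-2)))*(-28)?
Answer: -700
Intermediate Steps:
(25*(-1 - 1*(-2)))*(-28) = (25*(-1 + 2))*(-28) = (25*1)*(-28) = 25*(-28) = -700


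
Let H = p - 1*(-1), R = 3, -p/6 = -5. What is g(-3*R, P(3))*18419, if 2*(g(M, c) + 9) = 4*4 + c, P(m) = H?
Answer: 534151/2 ≈ 2.6708e+5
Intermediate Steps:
p = 30 (p = -6*(-5) = 30)
H = 31 (H = 30 - 1*(-1) = 30 + 1 = 31)
P(m) = 31
g(M, c) = -1 + c/2 (g(M, c) = -9 + (4*4 + c)/2 = -9 + (16 + c)/2 = -9 + (8 + c/2) = -1 + c/2)
g(-3*R, P(3))*18419 = (-1 + (1/2)*31)*18419 = (-1 + 31/2)*18419 = (29/2)*18419 = 534151/2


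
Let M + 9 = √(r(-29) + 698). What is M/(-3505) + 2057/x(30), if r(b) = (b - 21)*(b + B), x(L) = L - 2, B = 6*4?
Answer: 7210037/98140 - 2*√237/3505 ≈ 73.458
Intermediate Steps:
B = 24
x(L) = -2 + L
r(b) = (-21 + b)*(24 + b) (r(b) = (b - 21)*(b + 24) = (-21 + b)*(24 + b))
M = -9 + 2*√237 (M = -9 + √((-504 + (-29)² + 3*(-29)) + 698) = -9 + √((-504 + 841 - 87) + 698) = -9 + √(250 + 698) = -9 + √948 = -9 + 2*√237 ≈ 21.790)
M/(-3505) + 2057/x(30) = (-9 + 2*√237)/(-3505) + 2057/(-2 + 30) = (-9 + 2*√237)*(-1/3505) + 2057/28 = (9/3505 - 2*√237/3505) + 2057*(1/28) = (9/3505 - 2*√237/3505) + 2057/28 = 7210037/98140 - 2*√237/3505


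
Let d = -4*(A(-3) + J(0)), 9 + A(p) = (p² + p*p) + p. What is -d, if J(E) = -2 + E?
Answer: 16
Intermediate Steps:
A(p) = -9 + p + 2*p² (A(p) = -9 + ((p² + p*p) + p) = -9 + ((p² + p²) + p) = -9 + (2*p² + p) = -9 + (p + 2*p²) = -9 + p + 2*p²)
d = -16 (d = -4*((-9 - 3 + 2*(-3)²) + (-2 + 0)) = -4*((-9 - 3 + 2*9) - 2) = -4*((-9 - 3 + 18) - 2) = -4*(6 - 2) = -4*4 = -16)
-d = -1*(-16) = 16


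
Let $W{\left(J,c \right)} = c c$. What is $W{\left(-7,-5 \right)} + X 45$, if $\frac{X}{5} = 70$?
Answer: $15775$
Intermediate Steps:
$X = 350$ ($X = 5 \cdot 70 = 350$)
$W{\left(J,c \right)} = c^{2}$
$W{\left(-7,-5 \right)} + X 45 = \left(-5\right)^{2} + 350 \cdot 45 = 25 + 15750 = 15775$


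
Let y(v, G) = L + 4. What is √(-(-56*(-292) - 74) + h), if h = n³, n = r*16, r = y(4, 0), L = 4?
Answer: √2080874 ≈ 1442.5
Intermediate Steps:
y(v, G) = 8 (y(v, G) = 4 + 4 = 8)
r = 8
n = 128 (n = 8*16 = 128)
h = 2097152 (h = 128³ = 2097152)
√(-(-56*(-292) - 74) + h) = √(-(-56*(-292) - 74) + 2097152) = √(-(16352 - 74) + 2097152) = √(-1*16278 + 2097152) = √(-16278 + 2097152) = √2080874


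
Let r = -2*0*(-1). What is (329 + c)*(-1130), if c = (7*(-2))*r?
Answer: -371770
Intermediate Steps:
r = 0 (r = 0*(-1) = 0)
c = 0 (c = (7*(-2))*0 = -14*0 = 0)
(329 + c)*(-1130) = (329 + 0)*(-1130) = 329*(-1130) = -371770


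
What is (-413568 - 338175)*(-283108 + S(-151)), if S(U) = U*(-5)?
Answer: 212256891279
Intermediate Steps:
S(U) = -5*U
(-413568 - 338175)*(-283108 + S(-151)) = (-413568 - 338175)*(-283108 - 5*(-151)) = -751743*(-283108 + 755) = -751743*(-282353) = 212256891279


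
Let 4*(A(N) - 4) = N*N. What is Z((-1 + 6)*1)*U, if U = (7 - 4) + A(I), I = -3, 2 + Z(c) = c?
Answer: 111/4 ≈ 27.750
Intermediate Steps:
Z(c) = -2 + c
A(N) = 4 + N**2/4 (A(N) = 4 + (N*N)/4 = 4 + N**2/4)
U = 37/4 (U = (7 - 4) + (4 + (1/4)*(-3)**2) = 3 + (4 + (1/4)*9) = 3 + (4 + 9/4) = 3 + 25/4 = 37/4 ≈ 9.2500)
Z((-1 + 6)*1)*U = (-2 + (-1 + 6)*1)*(37/4) = (-2 + 5*1)*(37/4) = (-2 + 5)*(37/4) = 3*(37/4) = 111/4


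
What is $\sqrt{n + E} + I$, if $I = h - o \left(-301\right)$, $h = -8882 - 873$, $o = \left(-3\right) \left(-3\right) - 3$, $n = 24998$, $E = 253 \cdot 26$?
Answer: $-7949 + 2 \sqrt{7894} \approx -7771.3$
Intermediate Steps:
$E = 6578$
$o = 6$ ($o = 9 - 3 = 6$)
$h = -9755$ ($h = -8882 - 873 = -9755$)
$I = -7949$ ($I = -9755 - 6 \left(-301\right) = -9755 - -1806 = -9755 + 1806 = -7949$)
$\sqrt{n + E} + I = \sqrt{24998 + 6578} - 7949 = \sqrt{31576} - 7949 = 2 \sqrt{7894} - 7949 = -7949 + 2 \sqrt{7894}$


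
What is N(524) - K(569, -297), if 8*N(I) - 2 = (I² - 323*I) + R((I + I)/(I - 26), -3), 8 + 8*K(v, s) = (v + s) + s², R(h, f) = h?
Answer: 4196921/1992 ≈ 2106.9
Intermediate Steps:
K(v, s) = -1 + s/8 + v/8 + s²/8 (K(v, s) = -1 + ((v + s) + s²)/8 = -1 + ((s + v) + s²)/8 = -1 + (s + v + s²)/8 = -1 + (s/8 + v/8 + s²/8) = -1 + s/8 + v/8 + s²/8)
N(I) = ¼ - 323*I/8 + I²/8 + I/(4*(-26 + I)) (N(I) = ¼ + ((I² - 323*I) + (I + I)/(I - 26))/8 = ¼ + ((I² - 323*I) + (2*I)/(-26 + I))/8 = ¼ + ((I² - 323*I) + 2*I/(-26 + I))/8 = ¼ + (I² - 323*I + 2*I/(-26 + I))/8 = ¼ + (-323*I/8 + I²/8 + I/(4*(-26 + I))) = ¼ - 323*I/8 + I²/8 + I/(4*(-26 + I)))
N(524) - K(569, -297) = (-52 + 524³ - 349*524² + 8402*524)/(8*(-26 + 524)) - (-1 + (⅛)*(-297) + (⅛)*569 + (⅛)*(-297)²) = (⅛)*(-52 + 143877824 - 349*274576 + 4402648)/498 - (-1 - 297/8 + 569/8 + (⅛)*88209) = (⅛)*(1/498)*(-52 + 143877824 - 95827024 + 4402648) - (-1 - 297/8 + 569/8 + 88209/8) = (⅛)*(1/498)*52453396 - 1*88473/8 = 13113349/996 - 88473/8 = 4196921/1992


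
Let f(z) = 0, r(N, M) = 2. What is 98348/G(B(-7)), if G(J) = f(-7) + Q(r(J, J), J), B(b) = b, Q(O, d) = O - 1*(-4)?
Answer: 49174/3 ≈ 16391.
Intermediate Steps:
Q(O, d) = 4 + O (Q(O, d) = O + 4 = 4 + O)
G(J) = 6 (G(J) = 0 + (4 + 2) = 0 + 6 = 6)
98348/G(B(-7)) = 98348/6 = 98348*(⅙) = 49174/3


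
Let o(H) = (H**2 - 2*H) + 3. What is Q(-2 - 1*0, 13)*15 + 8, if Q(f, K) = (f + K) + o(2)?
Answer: 218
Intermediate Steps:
o(H) = 3 + H**2 - 2*H
Q(f, K) = 3 + K + f (Q(f, K) = (f + K) + (3 + 2**2 - 2*2) = (K + f) + (3 + 4 - 4) = (K + f) + 3 = 3 + K + f)
Q(-2 - 1*0, 13)*15 + 8 = (3 + 13 + (-2 - 1*0))*15 + 8 = (3 + 13 + (-2 + 0))*15 + 8 = (3 + 13 - 2)*15 + 8 = 14*15 + 8 = 210 + 8 = 218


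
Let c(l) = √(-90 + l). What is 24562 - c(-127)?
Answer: 24562 - I*√217 ≈ 24562.0 - 14.731*I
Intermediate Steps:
24562 - c(-127) = 24562 - √(-90 - 127) = 24562 - √(-217) = 24562 - I*√217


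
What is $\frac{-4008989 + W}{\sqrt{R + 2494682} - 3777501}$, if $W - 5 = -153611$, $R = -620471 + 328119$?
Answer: $\frac{403184789105}{365884912889} + \frac{4162595 \sqrt{2202330}}{14269511602671} \approx 1.1024$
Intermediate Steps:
$R = -292352$
$W = -153606$ ($W = 5 - 153611 = -153606$)
$\frac{-4008989 + W}{\sqrt{R + 2494682} - 3777501} = \frac{-4008989 - 153606}{\sqrt{-292352 + 2494682} - 3777501} = - \frac{4162595}{\sqrt{2202330} - 3777501} = - \frac{4162595}{-3777501 + \sqrt{2202330}}$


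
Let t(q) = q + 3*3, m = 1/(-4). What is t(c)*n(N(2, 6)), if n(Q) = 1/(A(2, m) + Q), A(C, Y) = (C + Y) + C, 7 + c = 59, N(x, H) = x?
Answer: 244/23 ≈ 10.609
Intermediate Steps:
m = -1/4 ≈ -0.25000
c = 52 (c = -7 + 59 = 52)
A(C, Y) = Y + 2*C
n(Q) = 1/(15/4 + Q) (n(Q) = 1/((-1/4 + 2*2) + Q) = 1/((-1/4 + 4) + Q) = 1/(15/4 + Q))
t(q) = 9 + q (t(q) = q + 9 = 9 + q)
t(c)*n(N(2, 6)) = (9 + 52)*(4/(15 + 4*2)) = 61*(4/(15 + 8)) = 61*(4/23) = 244/23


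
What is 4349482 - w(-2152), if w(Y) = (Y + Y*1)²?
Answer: -14174934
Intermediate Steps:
w(Y) = 4*Y² (w(Y) = (Y + Y)² = (2*Y)² = 4*Y²)
4349482 - w(-2152) = 4349482 - 4*(-2152)² = 4349482 - 4*4631104 = 4349482 - 1*18524416 = 4349482 - 18524416 = -14174934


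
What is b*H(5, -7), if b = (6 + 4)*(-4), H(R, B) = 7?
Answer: -280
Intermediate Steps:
b = -40 (b = 10*(-4) = -40)
b*H(5, -7) = -40*7 = -280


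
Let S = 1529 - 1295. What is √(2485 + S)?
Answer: √2719 ≈ 52.144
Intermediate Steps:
S = 234
√(2485 + S) = √(2485 + 234) = √2719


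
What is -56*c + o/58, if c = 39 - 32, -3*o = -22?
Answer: -34093/87 ≈ -391.87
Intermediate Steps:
o = 22/3 (o = -⅓*(-22) = 22/3 ≈ 7.3333)
c = 7
-56*c + o/58 = -56*7 + (22/3)/58 = -392 + (22/3)*(1/58) = -392 + 11/87 = -34093/87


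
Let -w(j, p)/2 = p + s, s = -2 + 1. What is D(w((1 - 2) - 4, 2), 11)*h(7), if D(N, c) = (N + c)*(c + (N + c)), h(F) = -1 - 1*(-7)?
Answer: 1080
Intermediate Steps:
s = -1
w(j, p) = 2 - 2*p (w(j, p) = -2*(p - 1) = -2*(-1 + p) = 2 - 2*p)
h(F) = 6 (h(F) = -1 + 7 = 6)
D(N, c) = (N + c)*(N + 2*c)
D(w((1 - 2) - 4, 2), 11)*h(7) = ((2 - 2*2)² + 2*11² + 3*(2 - 2*2)*11)*6 = ((2 - 4)² + 2*121 + 3*(2 - 4)*11)*6 = ((-2)² + 242 + 3*(-2)*11)*6 = (4 + 242 - 66)*6 = 180*6 = 1080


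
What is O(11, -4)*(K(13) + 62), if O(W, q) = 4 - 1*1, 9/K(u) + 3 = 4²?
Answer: 2445/13 ≈ 188.08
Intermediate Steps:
K(u) = 9/13 (K(u) = 9/(-3 + 4²) = 9/(-3 + 16) = 9/13)
O(W, q) = 3 (O(W, q) = 4 - 1 = 3)
O(11, -4)*(K(13) + 62) = 3*(9/13 + 62) = 3*(815/13) = 2445/13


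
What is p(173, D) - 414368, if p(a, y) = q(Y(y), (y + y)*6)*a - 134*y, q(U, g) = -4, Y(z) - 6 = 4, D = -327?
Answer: -371242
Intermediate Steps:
Y(z) = 10 (Y(z) = 6 + 4 = 10)
p(a, y) = -134*y - 4*a (p(a, y) = -4*a - 134*y = -134*y - 4*a)
p(173, D) - 414368 = (-134*(-327) - 4*173) - 414368 = (43818 - 692) - 414368 = 43126 - 414368 = -371242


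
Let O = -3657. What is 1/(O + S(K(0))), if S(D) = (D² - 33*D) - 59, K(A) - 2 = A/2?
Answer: -1/3778 ≈ -0.00026469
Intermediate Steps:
K(A) = 2 + A/2
S(D) = -59 + D² - 33*D
1/(O + S(K(0))) = 1/(-3657 + (-59 + (2 + (½)*0)² - 33*(2 + (½)*0))) = 1/(-3657 + (-59 + (2 + 0)² - 33*(2 + 0))) = 1/(-3657 + (-59 + 2² - 33*2)) = 1/(-3657 + (-59 + 4 - 66)) = 1/(-3657 - 121) = 1/(-3778) = -1/3778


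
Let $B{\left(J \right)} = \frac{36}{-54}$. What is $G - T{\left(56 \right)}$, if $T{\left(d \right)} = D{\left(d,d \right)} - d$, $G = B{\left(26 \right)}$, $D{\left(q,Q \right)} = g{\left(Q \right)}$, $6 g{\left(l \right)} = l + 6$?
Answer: $45$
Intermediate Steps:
$B{\left(J \right)} = - \frac{2}{3}$ ($B{\left(J \right)} = 36 \left(- \frac{1}{54}\right) = - \frac{2}{3}$)
$g{\left(l \right)} = 1 + \frac{l}{6}$ ($g{\left(l \right)} = \frac{l + 6}{6} = \frac{6 + l}{6} = 1 + \frac{l}{6}$)
$D{\left(q,Q \right)} = 1 + \frac{Q}{6}$
$G = - \frac{2}{3} \approx -0.66667$
$T{\left(d \right)} = 1 - \frac{5 d}{6}$ ($T{\left(d \right)} = \left(1 + \frac{d}{6}\right) - d = 1 - \frac{5 d}{6}$)
$G - T{\left(56 \right)} = - \frac{2}{3} - \left(1 - \frac{140}{3}\right) = - \frac{2}{3} - - \frac{137}{3} = - \frac{2}{3} + \frac{137}{3} = 45$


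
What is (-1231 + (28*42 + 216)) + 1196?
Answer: 1357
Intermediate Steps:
(-1231 + (28*42 + 216)) + 1196 = (-1231 + (1176 + 216)) + 1196 = (-1231 + 1392) + 1196 = 161 + 1196 = 1357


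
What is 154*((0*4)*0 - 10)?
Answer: -1540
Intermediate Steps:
154*((0*4)*0 - 10) = 154*(0*0 - 10) = 154*(0 - 10) = 154*(-10) = -1540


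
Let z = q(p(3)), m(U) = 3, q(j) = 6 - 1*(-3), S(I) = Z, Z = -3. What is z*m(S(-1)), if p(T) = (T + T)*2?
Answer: 27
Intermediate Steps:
S(I) = -3
p(T) = 4*T (p(T) = (2*T)*2 = 4*T)
q(j) = 9 (q(j) = 6 + 3 = 9)
z = 9
z*m(S(-1)) = 9*3 = 27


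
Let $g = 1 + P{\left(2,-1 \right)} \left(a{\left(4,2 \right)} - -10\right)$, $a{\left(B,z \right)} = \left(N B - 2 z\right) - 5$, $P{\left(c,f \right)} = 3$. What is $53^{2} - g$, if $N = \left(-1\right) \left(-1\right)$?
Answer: $2793$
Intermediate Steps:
$N = 1$
$a{\left(B,z \right)} = -5 + B - 2 z$ ($a{\left(B,z \right)} = \left(1 B - 2 z\right) - 5 = \left(B - 2 z\right) - 5 = -5 + B - 2 z$)
$g = 16$ ($g = 1 + 3 \left(\left(-5 + 4 - 4\right) - -10\right) = 1 + 3 \left(\left(-5 + 4 - 4\right) + 10\right) = 1 + 3 \left(-5 + 10\right) = 1 + 3 \cdot 5 = 1 + 15 = 16$)
$53^{2} - g = 53^{2} - 16 = 2809 - 16 = 2793$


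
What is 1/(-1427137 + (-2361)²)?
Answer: 1/4147184 ≈ 2.4113e-7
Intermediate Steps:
1/(-1427137 + (-2361)²) = 1/(-1427137 + 5574321) = 1/4147184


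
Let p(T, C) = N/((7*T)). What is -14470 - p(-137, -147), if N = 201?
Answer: -13876529/959 ≈ -14470.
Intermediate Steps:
p(T, C) = 201/(7*T) (p(T, C) = 201/((7*T)) = 201*(1/(7*T)) = 201/(7*T))
-14470 - p(-137, -147) = -14470 - 201/(7*(-137)) = -14470 - 201*(-1)/(7*137) = -14470 - 1*(-201/959) = -14470 + 201/959 = -13876529/959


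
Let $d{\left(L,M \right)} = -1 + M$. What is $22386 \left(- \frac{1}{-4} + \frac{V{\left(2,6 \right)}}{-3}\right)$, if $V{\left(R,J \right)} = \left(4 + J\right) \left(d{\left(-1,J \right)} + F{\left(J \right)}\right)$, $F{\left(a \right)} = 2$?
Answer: $- \frac{1033487}{2} \approx -5.1674 \cdot 10^{5}$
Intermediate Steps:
$V{\left(R,J \right)} = \left(1 + J\right) \left(4 + J\right)$ ($V{\left(R,J \right)} = \left(4 + J\right) \left(\left(-1 + J\right) + 2\right) = \left(4 + J\right) \left(1 + J\right) = \left(1 + J\right) \left(4 + J\right)$)
$22386 \left(- \frac{1}{-4} + \frac{V{\left(2,6 \right)}}{-3}\right) = 22386 \left(- \frac{1}{-4} + \frac{4 + 6^{2} + 5 \cdot 6}{-3}\right) = 22386 \left(\left(-1\right) \left(- \frac{1}{4}\right) + \left(4 + 36 + 30\right) \left(- \frac{1}{3}\right)\right) = 22386 \left(\frac{1}{4} + 70 \left(- \frac{1}{3}\right)\right) = 22386 \left(\frac{1}{4} - \frac{70}{3}\right) = 22386 \left(- \frac{277}{12}\right) = - \frac{1033487}{2}$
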